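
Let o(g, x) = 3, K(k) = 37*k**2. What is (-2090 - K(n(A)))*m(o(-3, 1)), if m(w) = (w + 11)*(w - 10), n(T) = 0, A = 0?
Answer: 204820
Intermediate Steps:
m(w) = (-10 + w)*(11 + w) (m(w) = (11 + w)*(-10 + w) = (-10 + w)*(11 + w))
(-2090 - K(n(A)))*m(o(-3, 1)) = (-2090 - 37*0**2)*(-110 + 3 + 3**2) = (-2090 - 37*0)*(-110 + 3 + 9) = (-2090 - 1*0)*(-98) = (-2090 + 0)*(-98) = -2090*(-98) = 204820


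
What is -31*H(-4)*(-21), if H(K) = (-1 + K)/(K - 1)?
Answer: 651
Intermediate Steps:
H(K) = 1 (H(K) = (-1 + K)/(-1 + K) = 1)
-31*H(-4)*(-21) = -31*1*(-21) = -31*(-21) = 651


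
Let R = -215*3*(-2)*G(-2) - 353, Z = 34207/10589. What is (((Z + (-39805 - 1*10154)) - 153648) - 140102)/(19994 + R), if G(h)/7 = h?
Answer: -1213166798/5580403 ≈ -217.40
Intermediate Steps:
G(h) = 7*h
Z = 34207/10589 (Z = 34207*(1/10589) = 34207/10589 ≈ 3.2304)
R = -18413 (R = -215*3*(-2)*7*(-2) - 353 = -(-1290)*(-14) - 353 = -215*84 - 353 = -18060 - 353 = -18413)
(((Z + (-39805 - 1*10154)) - 153648) - 140102)/(19994 + R) = (((34207/10589 + (-39805 - 1*10154)) - 153648) - 140102)/(19994 - 18413) = (((34207/10589 + (-39805 - 10154)) - 153648) - 140102)/1581 = (((34207/10589 - 49959) - 153648) - 140102)*(1/1581) = ((-528981644/10589 - 153648) - 140102)*(1/1581) = (-2155960316/10589 - 140102)*(1/1581) = -3639500394/10589*1/1581 = -1213166798/5580403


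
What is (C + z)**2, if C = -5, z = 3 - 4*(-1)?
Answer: 4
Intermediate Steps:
z = 7 (z = 3 + 4 = 7)
(C + z)**2 = (-5 + 7)**2 = 2**2 = 4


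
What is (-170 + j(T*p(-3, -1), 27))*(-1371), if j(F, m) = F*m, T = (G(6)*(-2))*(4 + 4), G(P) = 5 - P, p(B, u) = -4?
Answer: 2602158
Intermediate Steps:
T = 16 (T = ((5 - 1*6)*(-2))*(4 + 4) = ((5 - 6)*(-2))*8 = -1*(-2)*8 = 2*8 = 16)
(-170 + j(T*p(-3, -1), 27))*(-1371) = (-170 + (16*(-4))*27)*(-1371) = (-170 - 64*27)*(-1371) = (-170 - 1728)*(-1371) = -1898*(-1371) = 2602158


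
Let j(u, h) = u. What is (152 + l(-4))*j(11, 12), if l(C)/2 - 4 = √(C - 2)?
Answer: 1760 + 22*I*√6 ≈ 1760.0 + 53.889*I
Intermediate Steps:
l(C) = 8 + 2*√(-2 + C) (l(C) = 8 + 2*√(C - 2) = 8 + 2*√(-2 + C))
(152 + l(-4))*j(11, 12) = (152 + (8 + 2*√(-2 - 4)))*11 = (152 + (8 + 2*√(-6)))*11 = (152 + (8 + 2*(I*√6)))*11 = (152 + (8 + 2*I*√6))*11 = (160 + 2*I*√6)*11 = 1760 + 22*I*√6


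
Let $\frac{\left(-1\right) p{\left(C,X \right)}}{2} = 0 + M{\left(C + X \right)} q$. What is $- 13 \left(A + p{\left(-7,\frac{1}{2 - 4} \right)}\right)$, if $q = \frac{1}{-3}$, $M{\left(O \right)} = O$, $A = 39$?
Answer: $-442$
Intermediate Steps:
$q = - \frac{1}{3} \approx -0.33333$
$p{\left(C,X \right)} = \frac{2 C}{3} + \frac{2 X}{3}$ ($p{\left(C,X \right)} = - 2 \left(0 + \left(C + X\right) \left(- \frac{1}{3}\right)\right) = - 2 \left(0 - \left(\frac{C}{3} + \frac{X}{3}\right)\right) = - 2 \left(- \frac{C}{3} - \frac{X}{3}\right) = \frac{2 C}{3} + \frac{2 X}{3}$)
$- 13 \left(A + p{\left(-7,\frac{1}{2 - 4} \right)}\right) = - 13 \left(39 + \left(\frac{2}{3} \left(-7\right) + \frac{2}{3 \left(2 - 4\right)}\right)\right) = - 13 \left(39 - \left(\frac{14}{3} - \frac{2}{3 \left(-2\right)}\right)\right) = - 13 \left(39 + \left(- \frac{14}{3} + \frac{2}{3} \left(- \frac{1}{2}\right)\right)\right) = - 13 \left(39 - 5\right) = \left(-13\right) 34 = -442$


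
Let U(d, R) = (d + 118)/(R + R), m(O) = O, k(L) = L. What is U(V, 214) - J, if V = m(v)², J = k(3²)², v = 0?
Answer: -17275/214 ≈ -80.724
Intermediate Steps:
J = 81 (J = (3²)² = 9² = 81)
V = 0 (V = 0² = 0)
U(d, R) = (118 + d)/(2*R) (U(d, R) = (118 + d)/((2*R)) = (118 + d)*(1/(2*R)) = (118 + d)/(2*R))
U(V, 214) - J = (½)*(118 + 0)/214 - 1*81 = (½)*(1/214)*118 - 81 = 59/214 - 81 = -17275/214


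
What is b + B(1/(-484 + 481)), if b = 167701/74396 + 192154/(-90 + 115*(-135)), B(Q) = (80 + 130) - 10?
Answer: 220661870131/1161693540 ≈ 189.95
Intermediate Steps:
B(Q) = 200 (B(Q) = 210 - 10 = 200)
b = -11676837869/1161693540 (b = 167701*(1/74396) + 192154/(-90 - 15525) = 167701/74396 + 192154/(-15615) = 167701/74396 + 192154*(-1/15615) = 167701/74396 - 192154/15615 = -11676837869/1161693540 ≈ -10.052)
b + B(1/(-484 + 481)) = -11676837869/1161693540 + 200 = 220661870131/1161693540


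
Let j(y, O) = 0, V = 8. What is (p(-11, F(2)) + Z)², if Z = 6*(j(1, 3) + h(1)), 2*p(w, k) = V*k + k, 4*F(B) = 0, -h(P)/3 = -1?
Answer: 324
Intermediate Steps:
h(P) = 3 (h(P) = -3*(-1) = 3)
F(B) = 0 (F(B) = (¼)*0 = 0)
p(w, k) = 9*k/2 (p(w, k) = (8*k + k)/2 = (9*k)/2 = 9*k/2)
Z = 18 (Z = 6*(0 + 3) = 6*3 = 18)
(p(-11, F(2)) + Z)² = ((9/2)*0 + 18)² = (0 + 18)² = 18² = 324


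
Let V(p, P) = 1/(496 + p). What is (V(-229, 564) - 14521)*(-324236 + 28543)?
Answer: 1146433104458/267 ≈ 4.2938e+9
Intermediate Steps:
(V(-229, 564) - 14521)*(-324236 + 28543) = (1/(496 - 229) - 14521)*(-324236 + 28543) = (1/267 - 14521)*(-295693) = -3877106/267*(-295693) = 1146433104458/267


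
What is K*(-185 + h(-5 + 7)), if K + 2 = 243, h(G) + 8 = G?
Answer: -46031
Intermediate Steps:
h(G) = -8 + G
K = 241 (K = -2 + 243 = 241)
K*(-185 + h(-5 + 7)) = 241*(-185 + (-8 + (-5 + 7))) = 241*(-185 + (-8 + 2)) = 241*(-185 - 6) = 241*(-191) = -46031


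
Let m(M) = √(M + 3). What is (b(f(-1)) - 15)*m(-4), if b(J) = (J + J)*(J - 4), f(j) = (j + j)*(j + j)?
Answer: -15*I ≈ -15.0*I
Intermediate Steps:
f(j) = 4*j² (f(j) = (2*j)*(2*j) = 4*j²)
m(M) = √(3 + M)
b(J) = 2*J*(-4 + J) (b(J) = (2*J)*(-4 + J) = 2*J*(-4 + J))
(b(f(-1)) - 15)*m(-4) = (2*(4*(-1)²)*(-4 + 4*(-1)²) - 15)*√(3 - 4) = (2*(4*1)*(-4 + 4*1) - 15)*√(-1) = (2*4*(-4 + 4) - 15)*I = (2*4*0 - 15)*I = (0 - 15)*I = -15*I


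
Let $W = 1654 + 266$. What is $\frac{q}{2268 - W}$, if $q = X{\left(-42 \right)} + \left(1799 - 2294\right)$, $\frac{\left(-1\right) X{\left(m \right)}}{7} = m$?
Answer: $- \frac{67}{116} \approx -0.57759$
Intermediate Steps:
$X{\left(m \right)} = - 7 m$
$q = -201$ ($q = \left(-7\right) \left(-42\right) + \left(1799 - 2294\right) = 294 + \left(1799 - 2294\right) = 294 - 495 = -201$)
$W = 1920$
$\frac{q}{2268 - W} = - \frac{201}{2268 - 1920} = - \frac{201}{348} = \left(-201\right) \frac{1}{348} = - \frac{67}{116}$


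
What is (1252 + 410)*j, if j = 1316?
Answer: 2187192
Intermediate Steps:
(1252 + 410)*j = (1252 + 410)*1316 = 1662*1316 = 2187192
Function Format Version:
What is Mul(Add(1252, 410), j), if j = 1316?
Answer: 2187192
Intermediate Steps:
Mul(Add(1252, 410), j) = Mul(Add(1252, 410), 1316) = Mul(1662, 1316) = 2187192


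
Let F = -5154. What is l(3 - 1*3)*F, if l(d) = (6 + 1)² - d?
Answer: -252546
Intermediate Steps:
l(d) = 49 - d (l(d) = 7² - d = 49 - d)
l(3 - 1*3)*F = (49 - (3 - 1*3))*(-5154) = (49 - (3 - 3))*(-5154) = (49 - 1*0)*(-5154) = (49 + 0)*(-5154) = 49*(-5154) = -252546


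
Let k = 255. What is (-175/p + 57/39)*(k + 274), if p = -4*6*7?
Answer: 413149/312 ≈ 1324.2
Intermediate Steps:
p = -168 (p = -24*7 = -168)
(-175/p + 57/39)*(k + 274) = (-175/(-168) + 57/39)*(255 + 274) = (-175*(-1/168) + 57*(1/39))*529 = (25/24 + 19/13)*529 = (781/312)*529 = 413149/312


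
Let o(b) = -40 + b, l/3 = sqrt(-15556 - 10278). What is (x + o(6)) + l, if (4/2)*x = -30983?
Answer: -31051/2 + 3*I*sqrt(25834) ≈ -15526.0 + 482.19*I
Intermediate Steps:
x = -30983/2 (x = (1/2)*(-30983) = -30983/2 ≈ -15492.)
l = 3*I*sqrt(25834) (l = 3*sqrt(-15556 - 10278) = 3*sqrt(-25834) = 3*(I*sqrt(25834)) = 3*I*sqrt(25834) ≈ 482.19*I)
(x + o(6)) + l = (-30983/2 + (-40 + 6)) + 3*I*sqrt(25834) = (-30983/2 - 34) + 3*I*sqrt(25834) = -31051/2 + 3*I*sqrt(25834)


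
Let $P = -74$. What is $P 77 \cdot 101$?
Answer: $-575498$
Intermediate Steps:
$P 77 \cdot 101 = \left(-74\right) 77 \cdot 101 = \left(-5698\right) 101 = -575498$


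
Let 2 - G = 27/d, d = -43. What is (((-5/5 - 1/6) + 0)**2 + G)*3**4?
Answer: 55575/172 ≈ 323.11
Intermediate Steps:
G = 113/43 (G = 2 - 27/(-43) = 2 - 27*(-1)/43 = 2 - 1*(-27/43) = 2 + 27/43 = 113/43 ≈ 2.6279)
(((-5/5 - 1/6) + 0)**2 + G)*3**4 = (((-5/5 - 1/6) + 0)**2 + 113/43)*3**4 = (((-5*1/5 - 1*1/6) + 0)**2 + 113/43)*81 = (((-1 - 1/6) + 0)**2 + 113/43)*81 = ((-7/6 + 0)**2 + 113/43)*81 = ((-7/6)**2 + 113/43)*81 = (49/36 + 113/43)*81 = (6175/1548)*81 = 55575/172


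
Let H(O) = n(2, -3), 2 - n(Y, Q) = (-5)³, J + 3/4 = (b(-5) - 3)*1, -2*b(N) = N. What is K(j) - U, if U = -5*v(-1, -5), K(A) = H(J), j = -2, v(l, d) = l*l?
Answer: 132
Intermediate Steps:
b(N) = -N/2
v(l, d) = l²
J = -5/4 (J = -¾ + (-½*(-5) - 3)*1 = -¾ + (5/2 - 3)*1 = -¾ - ½*1 = -¾ - ½ = -5/4 ≈ -1.2500)
n(Y, Q) = 127 (n(Y, Q) = 2 - 1*(-5)³ = 2 - 1*(-125) = 2 + 125 = 127)
H(O) = 127
K(A) = 127
U = -5 (U = -5*(-1)² = -5*1 = -5)
K(j) - U = 127 - 1*(-5) = 127 + 5 = 132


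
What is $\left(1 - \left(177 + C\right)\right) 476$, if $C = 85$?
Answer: $-124236$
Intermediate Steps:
$\left(1 - \left(177 + C\right)\right) 476 = \left(1 - 262\right) 476 = \left(-261\right) 476 = -124236$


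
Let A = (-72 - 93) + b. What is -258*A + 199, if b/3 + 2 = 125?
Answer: -52433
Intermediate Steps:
b = 369 (b = -6 + 3*125 = -6 + 375 = 369)
A = 204 (A = (-72 - 93) + 369 = -165 + 369 = 204)
-258*A + 199 = -258*204 + 199 = -52632 + 199 = -52433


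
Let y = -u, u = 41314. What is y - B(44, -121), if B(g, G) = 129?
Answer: -41443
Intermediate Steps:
y = -41314 (y = -1*41314 = -41314)
y - B(44, -121) = -41314 - 1*129 = -41314 - 129 = -41443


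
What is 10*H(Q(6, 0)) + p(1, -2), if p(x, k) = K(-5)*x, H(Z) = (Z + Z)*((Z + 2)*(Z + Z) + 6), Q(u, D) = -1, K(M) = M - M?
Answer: -80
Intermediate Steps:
K(M) = 0
H(Z) = 2*Z*(6 + 2*Z*(2 + Z)) (H(Z) = (2*Z)*((2 + Z)*(2*Z) + 6) = (2*Z)*(2*Z*(2 + Z) + 6) = (2*Z)*(6 + 2*Z*(2 + Z)) = 2*Z*(6 + 2*Z*(2 + Z)))
p(x, k) = 0 (p(x, k) = 0*x = 0)
10*H(Q(6, 0)) + p(1, -2) = 10*(4*(-1)*(3 + (-1)² + 2*(-1))) + 0 = 10*(4*(-1)*(3 + 1 - 2)) + 0 = 10*(4*(-1)*2) + 0 = 10*(-8) + 0 = -80 + 0 = -80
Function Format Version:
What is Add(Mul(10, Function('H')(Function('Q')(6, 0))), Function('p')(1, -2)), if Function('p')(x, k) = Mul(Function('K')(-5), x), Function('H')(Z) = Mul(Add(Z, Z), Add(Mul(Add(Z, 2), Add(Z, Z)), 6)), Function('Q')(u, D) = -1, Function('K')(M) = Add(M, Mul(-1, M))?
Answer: -80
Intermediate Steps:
Function('K')(M) = 0
Function('H')(Z) = Mul(2, Z, Add(6, Mul(2, Z, Add(2, Z)))) (Function('H')(Z) = Mul(Mul(2, Z), Add(Mul(Add(2, Z), Mul(2, Z)), 6)) = Mul(Mul(2, Z), Add(Mul(2, Z, Add(2, Z)), 6)) = Mul(Mul(2, Z), Add(6, Mul(2, Z, Add(2, Z)))) = Mul(2, Z, Add(6, Mul(2, Z, Add(2, Z)))))
Function('p')(x, k) = 0 (Function('p')(x, k) = Mul(0, x) = 0)
Add(Mul(10, Function('H')(Function('Q')(6, 0))), Function('p')(1, -2)) = Add(Mul(10, Mul(4, -1, Add(3, Pow(-1, 2), Mul(2, -1)))), 0) = Add(Mul(10, Mul(4, -1, Add(3, 1, -2))), 0) = Add(Mul(10, Mul(4, -1, 2)), 0) = Add(Mul(10, -8), 0) = Add(-80, 0) = -80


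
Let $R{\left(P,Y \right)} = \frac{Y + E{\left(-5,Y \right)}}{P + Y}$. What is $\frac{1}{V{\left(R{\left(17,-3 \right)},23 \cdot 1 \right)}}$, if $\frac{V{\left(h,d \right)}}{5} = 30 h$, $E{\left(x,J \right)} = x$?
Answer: $- \frac{7}{600} \approx -0.011667$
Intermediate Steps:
$R{\left(P,Y \right)} = \frac{-5 + Y}{P + Y}$ ($R{\left(P,Y \right)} = \frac{Y - 5}{P + Y} = \frac{-5 + Y}{P + Y}$)
$V{\left(h,d \right)} = 150 h$ ($V{\left(h,d \right)} = 5 \cdot 30 h = 150 h$)
$\frac{1}{V{\left(R{\left(17,-3 \right)},23 \cdot 1 \right)}} = \frac{1}{150 \frac{-5 - 3}{17 - 3}} = \frac{1}{150 \cdot \frac{1}{14} \left(-8\right)} = \frac{1}{150 \left(- \frac{4}{7}\right)} = \frac{1}{- \frac{600}{7}} = - \frac{7}{600}$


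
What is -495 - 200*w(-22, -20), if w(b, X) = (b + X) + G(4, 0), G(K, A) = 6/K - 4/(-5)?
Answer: 7445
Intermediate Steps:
G(K, A) = ⅘ + 6/K (G(K, A) = 6/K - 4*(-⅕) = 6/K + ⅘ = ⅘ + 6/K)
w(b, X) = 23/10 + X + b (w(b, X) = (b + X) + (⅘ + 6/4) = (X + b) + (⅘ + 6*(¼)) = (X + b) + (⅘ + 3/2) = (X + b) + 23/10 = 23/10 + X + b)
-495 - 200*w(-22, -20) = -495 - 200*(23/10 - 20 - 22) = -495 - 200*(-397/10) = -495 + 7940 = 7445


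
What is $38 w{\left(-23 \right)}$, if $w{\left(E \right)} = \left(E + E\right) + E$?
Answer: $-2622$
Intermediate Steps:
$w{\left(E \right)} = 3 E$ ($w{\left(E \right)} = 2 E + E = 3 E$)
$38 w{\left(-23 \right)} = 38 \cdot 3 \left(-23\right) = 38 \left(-69\right) = -2622$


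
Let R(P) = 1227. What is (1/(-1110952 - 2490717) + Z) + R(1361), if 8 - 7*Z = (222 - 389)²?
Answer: -9926199765/3601669 ≈ -2756.0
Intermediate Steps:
Z = -3983 (Z = 8/7 - (222 - 389)²/7 = 8/7 - ⅐*(-167)² = 8/7 - ⅐*27889 = 8/7 - 27889/7 = -3983)
(1/(-1110952 - 2490717) + Z) + R(1361) = (1/(-1110952 - 2490717) - 3983) + 1227 = (1/(-3601669) - 3983) + 1227 = (-1/3601669 - 3983) + 1227 = -14345447628/3601669 + 1227 = -9926199765/3601669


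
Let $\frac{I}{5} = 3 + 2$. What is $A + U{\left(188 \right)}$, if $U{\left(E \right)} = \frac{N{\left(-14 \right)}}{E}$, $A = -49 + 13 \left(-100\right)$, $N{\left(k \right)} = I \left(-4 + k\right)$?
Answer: $- \frac{127031}{94} \approx -1351.4$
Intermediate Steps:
$I = 25$ ($I = 5 \left(3 + 2\right) = 5 \cdot 5 = 25$)
$N{\left(k \right)} = -100 + 25 k$ ($N{\left(k \right)} = 25 \left(-4 + k\right) = -100 + 25 k$)
$A = -1349$ ($A = -49 - 1300 = -1349$)
$U{\left(E \right)} = - \frac{450}{E}$ ($U{\left(E \right)} = \frac{-100 + 25 \left(-14\right)}{E} = \frac{-100 - 350}{E} = - \frac{450}{E}$)
$A + U{\left(188 \right)} = -1349 - \frac{450}{188} = -1349 - \frac{225}{94} = - \frac{127031}{94}$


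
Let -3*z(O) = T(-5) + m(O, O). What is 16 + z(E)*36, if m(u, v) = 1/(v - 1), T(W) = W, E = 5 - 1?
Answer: 72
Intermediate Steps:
E = 4
m(u, v) = 1/(-1 + v)
z(O) = 5/3 - 1/(3*(-1 + O)) (z(O) = -(-5 + 1/(-1 + O))/3 = 5/3 - 1/(3*(-1 + O)))
16 + z(E)*36 = 16 + ((-6 + 5*4)/(3*(-1 + 4)))*36 = 16 + ((⅓)*(-6 + 20)/3)*36 = 16 + ((⅓)*(⅓)*14)*36 = 16 + (14/9)*36 = 16 + 56 = 72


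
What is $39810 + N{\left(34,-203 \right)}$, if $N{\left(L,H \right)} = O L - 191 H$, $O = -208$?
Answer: $71511$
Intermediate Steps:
$N{\left(L,H \right)} = - 208 L - 191 H$
$39810 + N{\left(34,-203 \right)} = 39810 - -31701 = 39810 + \left(-7072 + 38773\right) = 39810 + 31701 = 71511$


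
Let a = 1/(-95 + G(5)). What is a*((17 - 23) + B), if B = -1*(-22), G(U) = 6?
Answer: -16/89 ≈ -0.17978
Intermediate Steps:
B = 22
a = -1/89 (a = 1/(-95 + 6) = 1/(-89) = -1/89 ≈ -0.011236)
a*((17 - 23) + B) = -((17 - 23) + 22)/89 = -(-6 + 22)/89 = -1/89*16 = -16/89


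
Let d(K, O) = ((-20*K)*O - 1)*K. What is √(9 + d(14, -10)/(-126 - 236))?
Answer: 6*I*√90319/181 ≈ 9.9624*I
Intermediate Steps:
d(K, O) = K*(-1 - 20*K*O) (d(K, O) = (-20*K*O - 1)*K = (-1 - 20*K*O)*K = K*(-1 - 20*K*O))
√(9 + d(14, -10)/(-126 - 236)) = √(9 + (-1*14*(1 + 20*14*(-10)))/(-126 - 236)) = √(9 - 1*14*(1 - 2800)/(-362)) = √(9 - 1*14*(-2799)*(-1/362)) = √(9 + 39186*(-1/362)) = √(9 - 19593/181) = √(-17964/181) = 6*I*√90319/181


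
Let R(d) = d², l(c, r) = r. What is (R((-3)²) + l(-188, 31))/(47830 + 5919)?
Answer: 112/53749 ≈ 0.0020838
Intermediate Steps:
(R((-3)²) + l(-188, 31))/(47830 + 5919) = (((-3)²)² + 31)/(47830 + 5919) = (9² + 31)/53749 = (81 + 31)*(1/53749) = 112*(1/53749) = 112/53749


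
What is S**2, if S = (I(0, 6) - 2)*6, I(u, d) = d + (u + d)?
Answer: 3600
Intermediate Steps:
I(u, d) = u + 2*d (I(u, d) = d + (d + u) = u + 2*d)
S = 60 (S = ((0 + 2*6) - 2)*6 = ((0 + 12) - 2)*6 = (12 - 2)*6 = 10*6 = 60)
S**2 = 60**2 = 3600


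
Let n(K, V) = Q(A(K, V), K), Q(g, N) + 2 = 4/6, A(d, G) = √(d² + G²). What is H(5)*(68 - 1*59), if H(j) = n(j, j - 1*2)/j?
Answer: -12/5 ≈ -2.4000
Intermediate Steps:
A(d, G) = √(G² + d²)
Q(g, N) = -4/3 (Q(g, N) = -2 + 4/6 = -2 + 4*(⅙) = -2 + ⅔ = -4/3)
n(K, V) = -4/3
H(j) = -4/(3*j)
H(5)*(68 - 1*59) = (-4/3/5)*(68 - 1*59) = (-4/3*⅕)*(68 - 59) = -4/15*9 = -12/5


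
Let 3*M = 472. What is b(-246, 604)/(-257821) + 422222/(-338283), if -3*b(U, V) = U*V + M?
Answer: -125594437622/87216461343 ≈ -1.4400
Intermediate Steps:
M = 472/3 (M = (⅓)*472 = 472/3 ≈ 157.33)
b(U, V) = -472/9 - U*V/3 (b(U, V) = -(U*V + 472/3)/3 = -(472/3 + U*V)/3 = -472/9 - U*V/3)
b(-246, 604)/(-257821) + 422222/(-338283) = (-472/9 - ⅓*(-246)*604)/(-257821) + 422222/(-338283) = (-472/9 + 49528)*(-1/257821) + 422222*(-1/338283) = (445280/9)*(-1/257821) - 422222/338283 = -445280/2320389 - 422222/338283 = -125594437622/87216461343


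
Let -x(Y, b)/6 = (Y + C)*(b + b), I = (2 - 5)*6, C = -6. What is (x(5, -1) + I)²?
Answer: 900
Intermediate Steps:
I = -18 (I = -3*6 = -18)
x(Y, b) = -12*b*(-6 + Y) (x(Y, b) = -6*(Y - 6)*(b + b) = -6*(-6 + Y)*2*b = -12*b*(-6 + Y))
(x(5, -1) + I)² = (12*(-1)*(6 - 1*5) - 18)² = (12*(-1)*(6 - 5) - 18)² = (12*(-1)*1 - 18)² = (-12 - 18)² = (-30)² = 900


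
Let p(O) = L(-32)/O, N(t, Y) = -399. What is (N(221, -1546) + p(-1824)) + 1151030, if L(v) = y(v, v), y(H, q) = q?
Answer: 65585968/57 ≈ 1.1506e+6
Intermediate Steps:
L(v) = v
p(O) = -32/O
(N(221, -1546) + p(-1824)) + 1151030 = (-399 - 32/(-1824)) + 1151030 = (-399 - 32*(-1/1824)) + 1151030 = (-399 + 1/57) + 1151030 = -22742/57 + 1151030 = 65585968/57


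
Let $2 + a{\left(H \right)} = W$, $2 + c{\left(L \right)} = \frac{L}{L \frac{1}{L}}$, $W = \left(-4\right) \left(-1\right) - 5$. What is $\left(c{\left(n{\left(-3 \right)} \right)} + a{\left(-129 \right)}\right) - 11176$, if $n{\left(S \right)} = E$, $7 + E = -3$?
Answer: $-11191$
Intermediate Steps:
$W = -1$ ($W = 4 - 5 = -1$)
$E = -10$ ($E = -7 - 3 = -10$)
$n{\left(S \right)} = -10$
$c{\left(L \right)} = -2 + L$ ($c{\left(L \right)} = -2 + \frac{L}{L \frac{1}{L}} = -2 + \frac{L}{1} = -2 + L 1 = -2 + L$)
$a{\left(H \right)} = -3$ ($a{\left(H \right)} = -2 - 1 = -3$)
$\left(c{\left(n{\left(-3 \right)} \right)} + a{\left(-129 \right)}\right) - 11176 = \left(\left(-2 - 10\right) - 3\right) - 11176 = \left(-12 - 3\right) - 11176 = -15 - 11176 = -11191$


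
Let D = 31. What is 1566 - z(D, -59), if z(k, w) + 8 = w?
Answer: 1633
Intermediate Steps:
z(k, w) = -8 + w
1566 - z(D, -59) = 1566 - (-8 - 59) = 1566 - 1*(-67) = 1566 + 67 = 1633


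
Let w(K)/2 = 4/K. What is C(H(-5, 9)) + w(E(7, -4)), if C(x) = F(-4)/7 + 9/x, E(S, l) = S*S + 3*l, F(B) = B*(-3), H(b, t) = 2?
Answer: 3331/518 ≈ 6.4305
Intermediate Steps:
F(B) = -3*B
E(S, l) = S² + 3*l
w(K) = 8/K (w(K) = 2*(4/K) = 8/K)
C(x) = 12/7 + 9/x (C(x) = -3*(-4)/7 + 9/x = 12*(⅐) + 9/x = 12/7 + 9/x)
C(H(-5, 9)) + w(E(7, -4)) = (12/7 + 9/2) + 8/(7² + 3*(-4)) = (12/7 + 9*(½)) + 8/(49 - 12) = (12/7 + 9/2) + 8/37 = 87/14 + 8*(1/37) = 87/14 + 8/37 = 3331/518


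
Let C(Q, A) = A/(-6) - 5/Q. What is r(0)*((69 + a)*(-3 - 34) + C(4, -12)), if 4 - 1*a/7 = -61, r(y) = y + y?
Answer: 0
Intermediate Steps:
C(Q, A) = -5/Q - A/6 (C(Q, A) = A*(-⅙) - 5/Q = -A/6 - 5/Q = -5/Q - A/6)
r(y) = 2*y
a = 455 (a = 28 - 7*(-61) = 28 + 427 = 455)
r(0)*((69 + a)*(-3 - 34) + C(4, -12)) = (2*0)*((69 + 455)*(-3 - 34) + (-5/4 - ⅙*(-12))) = 0*(524*(-37) + (-5*¼ + 2)) = 0*(-19388 + (-5/4 + 2)) = 0*(-19388 + ¾) = 0*(-77549/4) = 0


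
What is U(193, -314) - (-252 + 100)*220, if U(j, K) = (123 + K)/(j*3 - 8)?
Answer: 19094049/571 ≈ 33440.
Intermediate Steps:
U(j, K) = (123 + K)/(-8 + 3*j) (U(j, K) = (123 + K)/(3*j - 8) = (123 + K)/(-8 + 3*j))
U(193, -314) - (-252 + 100)*220 = (123 - 314)/(-8 + 3*193) - (-252 + 100)*220 = -191/(-8 + 579) - (-152)*220 = -191/571 - 1*(-33440) = (1/571)*(-191) + 33440 = -191/571 + 33440 = 19094049/571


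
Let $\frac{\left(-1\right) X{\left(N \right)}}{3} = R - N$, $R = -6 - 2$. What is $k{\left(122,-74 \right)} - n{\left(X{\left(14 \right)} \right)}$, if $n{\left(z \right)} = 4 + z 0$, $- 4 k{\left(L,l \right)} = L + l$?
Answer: $-16$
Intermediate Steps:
$R = -8$ ($R = -6 - 2 = -8$)
$k{\left(L,l \right)} = - \frac{L}{4} - \frac{l}{4}$ ($k{\left(L,l \right)} = - \frac{L + l}{4} = - \frac{L}{4} - \frac{l}{4}$)
$X{\left(N \right)} = 24 + 3 N$ ($X{\left(N \right)} = - 3 \left(-8 - N\right) = 24 + 3 N$)
$n{\left(z \right)} = 4$ ($n{\left(z \right)} = 4 + 0 = 4$)
$k{\left(122,-74 \right)} - n{\left(X{\left(14 \right)} \right)} = \left(\left(- \frac{1}{4}\right) 122 - - \frac{37}{2}\right) - 4 = \left(- \frac{61}{2} + \frac{37}{2}\right) - 4 = -12 - 4 = -16$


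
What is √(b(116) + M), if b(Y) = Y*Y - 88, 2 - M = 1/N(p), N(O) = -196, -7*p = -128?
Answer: 3*√291169/14 ≈ 115.63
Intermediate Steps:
p = 128/7 (p = -⅐*(-128) = 128/7 ≈ 18.286)
M = 393/196 (M = 2 - 1/(-196) = 2 - 1*(-1/196) = 2 + 1/196 = 393/196 ≈ 2.0051)
b(Y) = -88 + Y² (b(Y) = Y² - 88 = -88 + Y²)
√(b(116) + M) = √((-88 + 116²) + 393/196) = √((-88 + 13456) + 393/196) = √(13368 + 393/196) = √(2620521/196) = 3*√291169/14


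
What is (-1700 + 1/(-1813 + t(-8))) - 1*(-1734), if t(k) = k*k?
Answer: 59465/1749 ≈ 33.999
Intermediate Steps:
t(k) = k²
(-1700 + 1/(-1813 + t(-8))) - 1*(-1734) = (-1700 + 1/(-1813 + (-8)²)) - 1*(-1734) = (-1700 + 1/(-1813 + 64)) + 1734 = (-1700 + 1/(-1749)) + 1734 = (-1700 - 1/1749) + 1734 = -2973301/1749 + 1734 = 59465/1749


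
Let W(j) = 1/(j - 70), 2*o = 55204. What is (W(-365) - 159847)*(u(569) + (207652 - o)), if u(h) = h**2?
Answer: -11677238320902/145 ≈ -8.0533e+10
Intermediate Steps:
o = 27602 (o = (1/2)*55204 = 27602)
W(j) = 1/(-70 + j)
(W(-365) - 159847)*(u(569) + (207652 - o)) = (1/(-70 - 365) - 159847)*(569**2 + (207652 - 1*27602)) = (1/(-435) - 159847)*(323761 + (207652 - 27602)) = (-1/435 - 159847)*(323761 + 180050) = -69533446/435*503811 = -11677238320902/145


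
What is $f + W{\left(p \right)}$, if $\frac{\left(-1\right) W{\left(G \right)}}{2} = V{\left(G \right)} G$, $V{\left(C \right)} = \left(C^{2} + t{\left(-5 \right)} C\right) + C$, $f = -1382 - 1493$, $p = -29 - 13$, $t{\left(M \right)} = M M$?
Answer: $53573$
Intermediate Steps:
$t{\left(M \right)} = M^{2}$
$p = -42$ ($p = -29 - 13 = -42$)
$f = -2875$ ($f = -1382 - 1493 = -2875$)
$V{\left(C \right)} = C^{2} + 26 C$ ($V{\left(C \right)} = \left(C^{2} + \left(-5\right)^{2} C\right) + C = \left(C^{2} + 25 C\right) + C = C^{2} + 26 C$)
$W{\left(G \right)} = - 2 G^{2} \left(26 + G\right)$ ($W{\left(G \right)} = - 2 G \left(26 + G\right) G = - 2 G^{2} \left(26 + G\right)$)
$f + W{\left(p \right)} = -2875 + 2 \left(-42\right)^{2} \left(-26 - -42\right) = -2875 + 2 \cdot 1764 \left(-26 + 42\right) = -2875 + 2 \cdot 1764 \cdot 16 = -2875 + 56448 = 53573$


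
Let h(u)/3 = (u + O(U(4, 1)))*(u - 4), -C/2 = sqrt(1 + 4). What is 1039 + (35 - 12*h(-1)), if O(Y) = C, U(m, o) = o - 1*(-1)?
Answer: 894 - 360*sqrt(5) ≈ 89.016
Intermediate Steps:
U(m, o) = 1 + o (U(m, o) = o + 1 = 1 + o)
C = -2*sqrt(5) (C = -2*sqrt(1 + 4) = -2*sqrt(5) ≈ -4.4721)
O(Y) = -2*sqrt(5)
h(u) = 3*(-4 + u)*(u - 2*sqrt(5)) (h(u) = 3*((u - 2*sqrt(5))*(u - 4)) = 3*((u - 2*sqrt(5))*(-4 + u)) = 3*((-4 + u)*(u - 2*sqrt(5))) = 3*(-4 + u)*(u - 2*sqrt(5)))
1039 + (35 - 12*h(-1)) = 1039 + (35 - 12*(-12*(-1) + 3*(-1)**2 + 24*sqrt(5) - 6*(-1)*sqrt(5))) = 1039 + (35 - 12*(12 + 3*1 + 24*sqrt(5) + 6*sqrt(5))) = 1039 + (35 - 12*(12 + 3 + 24*sqrt(5) + 6*sqrt(5))) = 1039 + (35 - 12*(15 + 30*sqrt(5))) = 1039 + (35 + (-180 - 360*sqrt(5))) = 1039 + (-145 - 360*sqrt(5)) = 894 - 360*sqrt(5)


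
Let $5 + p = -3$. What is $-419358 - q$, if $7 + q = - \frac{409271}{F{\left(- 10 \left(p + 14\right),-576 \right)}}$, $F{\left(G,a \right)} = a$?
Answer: $- \frac{241955447}{576} \approx -4.2006 \cdot 10^{5}$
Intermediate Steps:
$p = -8$ ($p = -5 - 3 = -8$)
$q = \frac{405239}{576}$ ($q = -7 - \frac{409271}{-576} = -7 - - \frac{409271}{576} = -7 + \frac{409271}{576} = \frac{405239}{576} \approx 703.54$)
$-419358 - q = -419358 - \frac{405239}{576} = - \frac{241955447}{576}$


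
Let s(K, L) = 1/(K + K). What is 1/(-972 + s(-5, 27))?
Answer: -10/9721 ≈ -0.0010287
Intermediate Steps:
s(K, L) = 1/(2*K)
1/(-972 + s(-5, 27)) = 1/(-972 + (½)/(-5)) = 1/(-972 + (½)*(-⅕)) = 1/(-972 - ⅒) = 1/(-9721/10) = -10/9721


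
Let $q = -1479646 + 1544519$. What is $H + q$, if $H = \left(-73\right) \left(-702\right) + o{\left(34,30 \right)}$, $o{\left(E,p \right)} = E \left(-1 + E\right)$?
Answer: $117241$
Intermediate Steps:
$q = 64873$
$H = 52368$ ($H = \left(-73\right) \left(-702\right) + 34 \left(-1 + 34\right) = 51246 + 34 \cdot 33 = 51246 + 1122 = 52368$)
$H + q = 52368 + 64873 = 117241$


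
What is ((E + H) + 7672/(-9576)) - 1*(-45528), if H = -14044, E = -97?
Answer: 5367040/171 ≈ 31386.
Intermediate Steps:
((E + H) + 7672/(-9576)) - 1*(-45528) = ((-97 - 14044) + 7672/(-9576)) - 1*(-45528) = (-14141 + 7672*(-1/9576)) + 45528 = (-14141 - 137/171) + 45528 = -2418248/171 + 45528 = 5367040/171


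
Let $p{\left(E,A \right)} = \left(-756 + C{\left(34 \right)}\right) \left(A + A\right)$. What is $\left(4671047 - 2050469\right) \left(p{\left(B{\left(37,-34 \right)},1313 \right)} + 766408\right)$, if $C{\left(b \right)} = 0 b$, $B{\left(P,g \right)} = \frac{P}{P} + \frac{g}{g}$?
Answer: $-3194086254144$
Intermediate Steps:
$B{\left(P,g \right)} = 2$ ($B{\left(P,g \right)} = 1 + 1 = 2$)
$C{\left(b \right)} = 0$
$p{\left(E,A \right)} = - 1512 A$ ($p{\left(E,A \right)} = \left(-756 + 0\right) \left(A + A\right) = - 756 \cdot 2 A = - 1512 A$)
$\left(4671047 - 2050469\right) \left(p{\left(B{\left(37,-34 \right)},1313 \right)} + 766408\right) = \left(4671047 - 2050469\right) \left(\left(-1512\right) 1313 + 766408\right) = 2620578 \left(-1985256 + 766408\right) = 2620578 \left(-1218848\right) = -3194086254144$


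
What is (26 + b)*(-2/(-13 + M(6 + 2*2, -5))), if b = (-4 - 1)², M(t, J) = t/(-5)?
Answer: 34/5 ≈ 6.8000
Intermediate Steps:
M(t, J) = -t/5 (M(t, J) = t*(-⅕) = -t/5)
b = 25 (b = (-5)² = 25)
(26 + b)*(-2/(-13 + M(6 + 2*2, -5))) = (26 + 25)*(-2/(-13 - (6 + 2*2)/5)) = 51*(-2/(-13 - (6 + 4)/5)) = 51*(-2/(-13 - ⅕*10)) = 51*(-2/(-13 - 2)) = 51*(-2/(-15)) = 51*(-1/15*(-2)) = 51*(2/15) = 34/5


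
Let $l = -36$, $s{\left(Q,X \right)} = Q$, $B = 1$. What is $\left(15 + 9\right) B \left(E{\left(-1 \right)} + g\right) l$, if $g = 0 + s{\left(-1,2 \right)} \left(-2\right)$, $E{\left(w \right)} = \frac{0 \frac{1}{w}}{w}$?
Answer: $-1728$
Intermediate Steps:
$E{\left(w \right)} = 0$ ($E{\left(w \right)} = \frac{0}{w} = 0$)
$g = 2$ ($g = 0 - -2 = 0 + 2 = 2$)
$\left(15 + 9\right) B \left(E{\left(-1 \right)} + g\right) l = \left(15 + 9\right) 1 \left(0 + 2\right) \left(-36\right) = 24 \cdot 1 \cdot 2 \left(-36\right) = 24 \cdot 2 \left(-36\right) = 48 \left(-36\right) = -1728$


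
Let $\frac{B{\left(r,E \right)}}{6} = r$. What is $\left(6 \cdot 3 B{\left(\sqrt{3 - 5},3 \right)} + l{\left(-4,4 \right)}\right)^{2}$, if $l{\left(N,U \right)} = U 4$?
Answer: $-23072 + 3456 i \sqrt{2} \approx -23072.0 + 4887.5 i$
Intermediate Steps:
$l{\left(N,U \right)} = 4 U$
$B{\left(r,E \right)} = 6 r$
$\left(6 \cdot 3 B{\left(\sqrt{3 - 5},3 \right)} + l{\left(-4,4 \right)}\right)^{2} = \left(6 \cdot 3 \cdot 6 \sqrt{3 - 5} + 4 \cdot 4\right)^{2} = \left(18 \cdot 6 \sqrt{-2} + 16\right)^{2} = \left(18 \cdot 6 i \sqrt{2} + 16\right)^{2} = \left(108 i \sqrt{2} + 16\right)^{2} = \left(16 + 108 i \sqrt{2}\right)^{2}$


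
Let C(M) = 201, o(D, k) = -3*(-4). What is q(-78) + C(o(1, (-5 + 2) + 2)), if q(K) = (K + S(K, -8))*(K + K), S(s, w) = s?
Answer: 24537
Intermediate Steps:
o(D, k) = 12
q(K) = 4*K² (q(K) = (K + K)*(K + K) = (2*K)*(2*K) = 4*K²)
q(-78) + C(o(1, (-5 + 2) + 2)) = 4*(-78)² + 201 = 4*6084 + 201 = 24336 + 201 = 24537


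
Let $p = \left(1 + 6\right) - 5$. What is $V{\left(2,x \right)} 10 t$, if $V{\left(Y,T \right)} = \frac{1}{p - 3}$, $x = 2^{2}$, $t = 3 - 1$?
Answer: $-20$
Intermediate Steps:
$t = 2$ ($t = 3 - 1 = 2$)
$x = 4$
$p = 2$ ($p = 7 - 5 = 2$)
$V{\left(Y,T \right)} = -1$ ($V{\left(Y,T \right)} = \frac{1}{2 - 3} = \frac{1}{-1} = -1$)
$V{\left(2,x \right)} 10 t = \left(-1\right) 10 \cdot 2 = \left(-10\right) 2 = -20$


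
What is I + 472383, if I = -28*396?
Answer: 461295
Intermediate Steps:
I = -11088
I + 472383 = -11088 + 472383 = 461295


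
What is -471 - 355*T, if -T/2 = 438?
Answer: 310509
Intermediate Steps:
T = -876 (T = -2*438 = -876)
-471 - 355*T = -471 - 355*(-876) = -471 + 310980 = 310509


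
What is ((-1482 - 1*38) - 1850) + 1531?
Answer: -1839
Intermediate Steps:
((-1482 - 1*38) - 1850) + 1531 = ((-1482 - 38) - 1850) + 1531 = (-1520 - 1850) + 1531 = -3370 + 1531 = -1839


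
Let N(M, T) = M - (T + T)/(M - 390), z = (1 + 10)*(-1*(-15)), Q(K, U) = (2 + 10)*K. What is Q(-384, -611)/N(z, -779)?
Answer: -1036800/35567 ≈ -29.151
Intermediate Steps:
Q(K, U) = 12*K
z = 165 (z = 11*15 = 165)
N(M, T) = M - 2*T/(-390 + M)
Q(-384, -611)/N(z, -779) = (12*(-384))/(((165**2 - 390*165 - 2*(-779))/(-390 + 165))) = -4608*(-225/(27225 - 64350 + 1558)) = -4608/((-1/225*(-35567))) = -4608/35567/225 = -4608*225/35567 = -1036800/35567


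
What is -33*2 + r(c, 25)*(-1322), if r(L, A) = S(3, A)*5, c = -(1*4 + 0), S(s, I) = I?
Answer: -165316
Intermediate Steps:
c = -4 (c = -(4 + 0) = -1*4 = -4)
r(L, A) = 5*A (r(L, A) = A*5 = 5*A)
-33*2 + r(c, 25)*(-1322) = -33*2 + (5*25)*(-1322) = -66 + 125*(-1322) = -66 - 165250 = -165316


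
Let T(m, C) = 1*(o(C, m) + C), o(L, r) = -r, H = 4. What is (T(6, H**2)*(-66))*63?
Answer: -41580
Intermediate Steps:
T(m, C) = C - m (T(m, C) = 1*(-m + C) = 1*(C - m) = C - m)
(T(6, H**2)*(-66))*63 = ((4**2 - 1*6)*(-66))*63 = ((16 - 6)*(-66))*63 = (10*(-66))*63 = -660*63 = -41580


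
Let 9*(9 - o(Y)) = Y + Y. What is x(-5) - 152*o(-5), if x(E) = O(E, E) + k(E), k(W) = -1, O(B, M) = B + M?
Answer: -13931/9 ≈ -1547.9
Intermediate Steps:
x(E) = -1 + 2*E (x(E) = (E + E) - 1 = 2*E - 1 = -1 + 2*E)
o(Y) = 9 - 2*Y/9 (o(Y) = 9 - (Y + Y)/9 = 9 - 2*Y/9)
x(-5) - 152*o(-5) = (-1 + 2*(-5)) - 152*(9 - 2/9*(-5)) = (-1 - 10) - 152*(9 + 10/9) = -11 - 152*91/9 = -11 - 13832/9 = -13931/9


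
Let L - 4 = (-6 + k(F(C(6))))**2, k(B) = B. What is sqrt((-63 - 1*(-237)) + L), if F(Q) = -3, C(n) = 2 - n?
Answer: sqrt(259) ≈ 16.093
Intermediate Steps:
L = 85 (L = 4 + (-6 - 3)**2 = 4 + (-9)**2 = 4 + 81 = 85)
sqrt((-63 - 1*(-237)) + L) = sqrt((-63 - 1*(-237)) + 85) = sqrt((-63 + 237) + 85) = sqrt(174 + 85) = sqrt(259)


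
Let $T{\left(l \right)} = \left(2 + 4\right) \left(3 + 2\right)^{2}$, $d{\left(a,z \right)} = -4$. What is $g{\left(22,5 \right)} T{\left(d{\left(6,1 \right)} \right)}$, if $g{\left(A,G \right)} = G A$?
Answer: $16500$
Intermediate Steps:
$g{\left(A,G \right)} = A G$
$T{\left(l \right)} = 150$ ($T{\left(l \right)} = 6 \cdot 5^{2} = 6 \cdot 25 = 150$)
$g{\left(22,5 \right)} T{\left(d{\left(6,1 \right)} \right)} = 22 \cdot 5 \cdot 150 = 110 \cdot 150 = 16500$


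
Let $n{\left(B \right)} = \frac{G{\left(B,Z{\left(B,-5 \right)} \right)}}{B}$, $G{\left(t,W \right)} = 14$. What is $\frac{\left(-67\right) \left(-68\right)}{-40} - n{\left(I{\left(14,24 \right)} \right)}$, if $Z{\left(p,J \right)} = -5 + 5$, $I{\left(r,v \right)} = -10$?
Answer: $- \frac{225}{2} \approx -112.5$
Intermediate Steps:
$Z{\left(p,J \right)} = 0$
$n{\left(B \right)} = \frac{14}{B}$
$\frac{\left(-67\right) \left(-68\right)}{-40} - n{\left(I{\left(14,24 \right)} \right)} = \frac{\left(-67\right) \left(-68\right)}{-40} - \frac{14}{-10} = 4556 \left(- \frac{1}{40}\right) - 14 \left(- \frac{1}{10}\right) = - \frac{1139}{10} - - \frac{7}{5} = - \frac{1139}{10} + \frac{7}{5} = - \frac{225}{2}$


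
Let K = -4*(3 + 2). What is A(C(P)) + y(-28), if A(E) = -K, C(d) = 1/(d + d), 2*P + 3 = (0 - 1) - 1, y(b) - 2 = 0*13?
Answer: 22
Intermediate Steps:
y(b) = 2 (y(b) = 2 + 0*13 = 2 + 0 = 2)
P = -5/2 (P = -3/2 + ((0 - 1) - 1)/2 = -3/2 + (-1 - 1)/2 = -3/2 + (½)*(-2) = -3/2 - 1 = -5/2 ≈ -2.5000)
K = -20 (K = -4*5 = -20)
C(d) = 1/(2*d)
A(E) = 20 (A(E) = -1*(-20) = 20)
A(C(P)) + y(-28) = 20 + 2 = 22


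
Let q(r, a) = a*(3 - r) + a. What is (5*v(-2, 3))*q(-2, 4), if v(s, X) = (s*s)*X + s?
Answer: 1200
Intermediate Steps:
q(r, a) = a + a*(3 - r)
v(s, X) = s + X*s**2 (v(s, X) = s**2*X + s = X*s**2 + s = s + X*s**2)
(5*v(-2, 3))*q(-2, 4) = (5*(-2*(1 + 3*(-2))))*(4*(4 - 1*(-2))) = (5*(-2*(1 - 6)))*(4*(4 + 2)) = (5*(-2*(-5)))*(4*6) = (5*10)*24 = 50*24 = 1200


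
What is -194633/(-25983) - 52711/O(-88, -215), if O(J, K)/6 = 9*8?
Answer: -142834273/1247184 ≈ -114.53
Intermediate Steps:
O(J, K) = 432 (O(J, K) = 6*(9*8) = 6*72 = 432)
-194633/(-25983) - 52711/O(-88, -215) = -194633/(-25983) - 52711/432 = -194633*(-1/25983) - 52711*1/432 = 194633/25983 - 52711/432 = -142834273/1247184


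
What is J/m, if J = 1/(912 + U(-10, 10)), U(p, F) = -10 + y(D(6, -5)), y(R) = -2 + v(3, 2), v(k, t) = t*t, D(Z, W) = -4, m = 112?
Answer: 1/101248 ≈ 9.8767e-6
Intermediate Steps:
v(k, t) = t**2
y(R) = 2 (y(R) = -2 + 2**2 = -2 + 4 = 2)
U(p, F) = -8 (U(p, F) = -10 + 2 = -8)
J = 1/904 (J = 1/(912 - 8) = 1/904 ≈ 0.0011062)
J/m = (1/904)/112 = (1/904)*(1/112) = 1/101248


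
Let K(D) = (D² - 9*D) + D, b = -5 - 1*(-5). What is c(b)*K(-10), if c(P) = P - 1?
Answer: -180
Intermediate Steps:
b = 0 (b = -5 + 5 = 0)
c(P) = -1 + P
K(D) = D² - 8*D
c(b)*K(-10) = (-1 + 0)*(-10*(-8 - 10)) = -(-10)*(-18) = -1*180 = -180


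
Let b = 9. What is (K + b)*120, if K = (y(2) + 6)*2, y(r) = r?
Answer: 3000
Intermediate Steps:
K = 16 (K = (2 + 6)*2 = 8*2 = 16)
(K + b)*120 = (16 + 9)*120 = 25*120 = 3000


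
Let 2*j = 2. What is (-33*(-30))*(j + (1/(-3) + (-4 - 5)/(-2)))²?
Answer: 52855/2 ≈ 26428.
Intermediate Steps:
j = 1 (j = (½)*2 = 1)
(-33*(-30))*(j + (1/(-3) + (-4 - 5)/(-2)))² = (-33*(-30))*(1 + (1/(-3) + (-4 - 5)/(-2)))² = 990*(1 + (1*(-⅓) - 9*(-½)))² = 990*(1 + (-⅓ + 9/2))² = 990*(1 + 25/6)² = 990*(31/6)² = 990*(961/36) = 52855/2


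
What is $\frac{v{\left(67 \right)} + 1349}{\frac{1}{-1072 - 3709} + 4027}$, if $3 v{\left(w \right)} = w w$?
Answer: $\frac{20405308}{28879629} \approx 0.70656$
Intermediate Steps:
$v{\left(w \right)} = \frac{w^{2}}{3}$ ($v{\left(w \right)} = \frac{w w}{3} = \frac{w^{2}}{3}$)
$\frac{v{\left(67 \right)} + 1349}{\frac{1}{-1072 - 3709} + 4027} = \frac{\frac{67^{2}}{3} + 1349}{\frac{1}{-1072 - 3709} + 4027} = \frac{\frac{1}{3} \cdot 4489 + 1349}{\frac{1}{-4781} + 4027} = \frac{\frac{4489}{3} + 1349}{- \frac{1}{4781} + 4027} = \frac{8536}{3 \cdot \frac{19253086}{4781}} = \frac{8536}{3} \cdot \frac{4781}{19253086} = \frac{20405308}{28879629}$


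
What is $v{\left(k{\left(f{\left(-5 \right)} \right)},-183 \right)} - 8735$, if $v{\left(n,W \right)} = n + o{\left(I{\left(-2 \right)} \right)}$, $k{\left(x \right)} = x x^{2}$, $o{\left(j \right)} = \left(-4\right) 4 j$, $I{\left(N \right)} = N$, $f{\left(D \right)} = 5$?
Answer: $-8578$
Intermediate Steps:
$o{\left(j \right)} = - 16 j$
$k{\left(x \right)} = x^{3}$
$v{\left(n,W \right)} = 32 + n$ ($v{\left(n,W \right)} = n - -32 = n + 32 = 32 + n$)
$v{\left(k{\left(f{\left(-5 \right)} \right)},-183 \right)} - 8735 = \left(32 + 5^{3}\right) - 8735 = \left(32 + 125\right) - 8735 = 157 - 8735 = -8578$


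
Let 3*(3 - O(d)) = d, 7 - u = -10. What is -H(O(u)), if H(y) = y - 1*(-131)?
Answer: -385/3 ≈ -128.33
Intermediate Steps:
u = 17 (u = 7 - 1*(-10) = 7 + 10 = 17)
O(d) = 3 - d/3
H(y) = 131 + y (H(y) = y + 131 = 131 + y)
-H(O(u)) = -(131 + (3 - ⅓*17)) = -(131 + (3 - 17/3)) = -(131 - 8/3) = -1*385/3 = -385/3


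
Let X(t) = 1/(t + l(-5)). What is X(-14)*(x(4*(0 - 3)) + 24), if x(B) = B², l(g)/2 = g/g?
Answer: -14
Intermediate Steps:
l(g) = 2 (l(g) = 2*(g/g) = 2*1 = 2)
X(t) = 1/(2 + t) (X(t) = 1/(t + 2) = 1/(2 + t))
X(-14)*(x(4*(0 - 3)) + 24) = ((4*(0 - 3))² + 24)/(2 - 14) = ((4*(-3))² + 24)/(-12) = -((-12)² + 24)/12 = -(144 + 24)/12 = -1/12*168 = -14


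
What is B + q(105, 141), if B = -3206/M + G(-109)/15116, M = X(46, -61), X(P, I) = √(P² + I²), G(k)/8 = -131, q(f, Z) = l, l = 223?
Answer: 842455/3779 - 3206*√5837/5837 ≈ 180.97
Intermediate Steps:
q(f, Z) = 223
G(k) = -1048 (G(k) = 8*(-131) = -1048)
X(P, I) = √(I² + P²)
M = √5837 (M = √((-61)² + 46²) = √(3721 + 2116) = √5837 ≈ 76.400)
B = -262/3779 - 3206*√5837/5837 (B = -3206*√5837/5837 - 1048/15116 = -3206*√5837/5837 - 1048*1/15116 = -3206*√5837/5837 - 262/3779 = -262/3779 - 3206*√5837/5837 ≈ -42.033)
B + q(105, 141) = (-262/3779 - 3206*√5837/5837) + 223 = 842455/3779 - 3206*√5837/5837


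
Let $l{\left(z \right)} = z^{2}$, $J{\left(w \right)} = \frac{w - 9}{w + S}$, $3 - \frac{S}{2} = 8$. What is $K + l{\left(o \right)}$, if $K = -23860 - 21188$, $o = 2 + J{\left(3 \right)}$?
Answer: $- \frac{2206952}{49} \approx -45040.0$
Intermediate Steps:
$S = -10$ ($S = 6 - 16 = -10$)
$J{\left(w \right)} = \frac{-9 + w}{-10 + w}$ ($J{\left(w \right)} = \frac{w - 9}{w - 10} = \frac{-9 + w}{-10 + w}$)
$o = \frac{20}{7}$ ($o = 2 + \frac{-9 + 3}{-10 + 3} = 2 + \frac{1}{-7} \left(-6\right) = 2 - - \frac{6}{7} = 2 + \frac{6}{7} = \frac{20}{7} \approx 2.8571$)
$K = -45048$
$K + l{\left(o \right)} = -45048 + \left(\frac{20}{7}\right)^{2} = -45048 + \frac{400}{49} = - \frac{2206952}{49}$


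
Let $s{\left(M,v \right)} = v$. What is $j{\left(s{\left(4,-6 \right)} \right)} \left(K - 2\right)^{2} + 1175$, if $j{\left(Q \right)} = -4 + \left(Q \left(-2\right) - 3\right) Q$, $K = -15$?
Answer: $-15587$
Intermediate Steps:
$j{\left(Q \right)} = -4 + Q \left(-3 - 2 Q\right)$ ($j{\left(Q \right)} = -4 + \left(- 2 Q - 3\right) Q = -4 + \left(-3 - 2 Q\right) Q = -4 + Q \left(-3 - 2 Q\right)$)
$j{\left(s{\left(4,-6 \right)} \right)} \left(K - 2\right)^{2} + 1175 = \left(-4 - -18 - 2 \left(-6\right)^{2}\right) \left(-15 - 2\right)^{2} + 1175 = \left(-4 + 18 - 72\right) \left(-17\right)^{2} + 1175 = \left(-4 + 18 - 72\right) 289 + 1175 = \left(-58\right) 289 + 1175 = -16762 + 1175 = -15587$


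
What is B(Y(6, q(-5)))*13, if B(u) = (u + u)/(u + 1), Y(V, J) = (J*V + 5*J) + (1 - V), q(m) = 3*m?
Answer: 340/13 ≈ 26.154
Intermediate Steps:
Y(V, J) = 1 - V + 5*J + J*V (Y(V, J) = (5*J + J*V) + (1 - V) = 1 - V + 5*J + J*V)
B(u) = 2*u/(1 + u) (B(u) = (2*u)/(1 + u) = 2*u/(1 + u))
B(Y(6, q(-5)))*13 = (2*(1 - 1*6 + 5*(3*(-5)) + (3*(-5))*6)/(1 + (1 - 1*6 + 5*(3*(-5)) + (3*(-5))*6)))*13 = (2*(1 - 6 + 5*(-15) - 15*6)/(1 + (1 - 6 + 5*(-15) - 15*6)))*13 = (2*(1 - 6 - 75 - 90)/(1 + (1 - 6 - 75 - 90)))*13 = (2*(-170)/(1 - 170))*13 = (2*(-170)/(-169))*13 = (2*(-170)*(-1/169))*13 = (340/169)*13 = 340/13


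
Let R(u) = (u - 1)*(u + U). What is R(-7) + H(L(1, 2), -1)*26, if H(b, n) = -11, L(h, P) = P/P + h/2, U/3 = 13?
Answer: -542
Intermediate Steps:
U = 39 (U = 3*13 = 39)
L(h, P) = 1 + h/2 (L(h, P) = 1 + h*(½) = 1 + h/2)
R(u) = (-1 + u)*(39 + u) (R(u) = (u - 1)*(u + 39) = (-1 + u)*(39 + u))
R(-7) + H(L(1, 2), -1)*26 = (-39 + (-7)² + 38*(-7)) - 11*26 = (-39 + 49 - 266) - 286 = -256 - 286 = -542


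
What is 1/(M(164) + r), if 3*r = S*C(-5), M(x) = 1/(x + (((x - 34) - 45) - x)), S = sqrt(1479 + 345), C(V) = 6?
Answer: -85/52713599 + 57800*sqrt(114)/52713599 ≈ 0.011706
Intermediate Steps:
S = 4*sqrt(114) (S = sqrt(1824) = 4*sqrt(114) ≈ 42.708)
M(x) = 1/(-79 + x) (M(x) = 1/(x + (((-34 + x) - 45) - x)) = 1/(x + ((-79 + x) - x)) = 1/(x - 79) = 1/(-79 + x))
r = 8*sqrt(114) (r = ((4*sqrt(114))*6)/3 = (24*sqrt(114))/3 = 8*sqrt(114) ≈ 85.417)
1/(M(164) + r) = 1/(1/(-79 + 164) + 8*sqrt(114)) = 1/(1/85 + 8*sqrt(114))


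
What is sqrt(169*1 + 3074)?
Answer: sqrt(3243) ≈ 56.947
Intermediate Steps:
sqrt(169*1 + 3074) = sqrt(169 + 3074) = sqrt(3243)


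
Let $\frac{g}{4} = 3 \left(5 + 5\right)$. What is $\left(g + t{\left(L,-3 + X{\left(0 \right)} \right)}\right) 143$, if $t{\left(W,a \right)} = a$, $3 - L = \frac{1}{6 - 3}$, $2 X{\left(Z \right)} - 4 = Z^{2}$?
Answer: $17017$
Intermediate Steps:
$X{\left(Z \right)} = 2 + \frac{Z^{2}}{2}$
$L = \frac{8}{3}$ ($L = 3 - \frac{1}{6 - 3} = 3 - \frac{1}{3} = \frac{8}{3} \approx 2.6667$)
$g = 120$ ($g = 4 \cdot 3 \left(5 + 5\right) = 4 \cdot 3 \cdot 10 = 4 \cdot 30 = 120$)
$\left(g + t{\left(L,-3 + X{\left(0 \right)} \right)}\right) 143 = \left(120 - \left(1 + 0\right)\right) 143 = \left(120 + \left(-3 + \left(2 + \frac{1}{2} \cdot 0\right)\right)\right) 143 = \left(120 + \left(-3 + \left(2 + 0\right)\right)\right) 143 = \left(120 + \left(-3 + 2\right)\right) 143 = \left(120 - 1\right) 143 = 119 \cdot 143 = 17017$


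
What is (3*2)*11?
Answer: 66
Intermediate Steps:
(3*2)*11 = 6*11 = 66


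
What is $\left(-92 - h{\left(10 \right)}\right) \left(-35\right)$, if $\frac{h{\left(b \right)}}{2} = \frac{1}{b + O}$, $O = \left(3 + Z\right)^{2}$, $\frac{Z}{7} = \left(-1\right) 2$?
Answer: $\frac{421890}{131} \approx 3220.5$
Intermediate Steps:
$Z = -14$ ($Z = 7 \left(\left(-1\right) 2\right) = 7 \left(-2\right) = -14$)
$O = 121$ ($O = \left(3 - 14\right)^{2} = \left(-11\right)^{2} = 121$)
$h{\left(b \right)} = \frac{2}{121 + b}$ ($h{\left(b \right)} = \frac{2}{b + 121} = \frac{2}{121 + b}$)
$\left(-92 - h{\left(10 \right)}\right) \left(-35\right) = \left(-92 - \frac{2}{121 + 10}\right) \left(-35\right) = \left(-92 - \frac{2}{131}\right) \left(-35\right) = \left(- \frac{12054}{131}\right) \left(-35\right) = \frac{421890}{131}$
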